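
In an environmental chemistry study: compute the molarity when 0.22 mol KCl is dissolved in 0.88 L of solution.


M = n/V = 0.22/0.88 = 0.250 mol/L

0.250 M


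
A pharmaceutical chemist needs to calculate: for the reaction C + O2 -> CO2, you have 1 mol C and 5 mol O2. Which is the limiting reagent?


Mole ratio available / coefficient:
  C: 1/1 = 1.000
  O2: 5/1 = 5.000
Smaller ratio is limiting.

C


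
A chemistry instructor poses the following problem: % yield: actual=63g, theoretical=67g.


% yield = actual/theoretical × 100
= 63/67 × 100
= 94.03%

94.03%


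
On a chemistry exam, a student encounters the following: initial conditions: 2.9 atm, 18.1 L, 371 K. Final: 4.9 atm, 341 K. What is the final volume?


P1V1/T1 = P2V2/T2
V2 = P1V1T2/(T1P2)
= 2.9×18.1×341/(371×4.9)
= 9.846 L

9.846 L


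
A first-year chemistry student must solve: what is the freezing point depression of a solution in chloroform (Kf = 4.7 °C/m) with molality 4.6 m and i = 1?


ΔTf = Kf × m × i
= 4.7 × 4.6 × 1
= 21.62 °C

21.62 °C


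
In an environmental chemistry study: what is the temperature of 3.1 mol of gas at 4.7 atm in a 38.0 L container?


PV = nRT  (R = 0.08206 L·atm/(mol·K))
T = PV/(nR) = 4.7×38.0/(3.1×0.08206)
= 178.60/0.254386
= 702.08 K

702.08 K


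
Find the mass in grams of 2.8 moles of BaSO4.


M(BaSO4) = 233.4 g/mol
mass = n × M = 2.8 × 233.4 = 653.52 g

653.52 g


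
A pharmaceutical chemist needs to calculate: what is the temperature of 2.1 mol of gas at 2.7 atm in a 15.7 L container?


PV = nRT  (R = 0.08206 L·atm/(mol·K))
T = PV/(nR) = 2.7×15.7/(2.1×0.08206)
= 42.39/0.172326
= 245.99 K

245.99 K


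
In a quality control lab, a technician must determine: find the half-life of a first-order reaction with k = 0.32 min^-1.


t½ = ln2/k = 0.693147/(0.32 min^-1)
= 2.166 min

2.166 min


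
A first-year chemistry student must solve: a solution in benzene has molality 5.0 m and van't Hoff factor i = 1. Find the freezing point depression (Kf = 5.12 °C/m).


ΔTf = Kf × m × i
= 5.12 × 5.0 × 1
= 25.6 °C

25.6 °C


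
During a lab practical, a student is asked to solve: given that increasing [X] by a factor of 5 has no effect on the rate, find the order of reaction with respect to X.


rate ∝ [X]^n
rate ∝ [X]^0
Order in X: 0

0


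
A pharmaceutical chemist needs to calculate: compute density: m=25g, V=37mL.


ρ = mass/volume
= 25/37
= 0.676 g/mL

0.676 g/mL


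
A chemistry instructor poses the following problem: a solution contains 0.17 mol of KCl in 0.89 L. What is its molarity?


M = n/V = 0.17/0.89 = 0.191 mol/L

0.191 M


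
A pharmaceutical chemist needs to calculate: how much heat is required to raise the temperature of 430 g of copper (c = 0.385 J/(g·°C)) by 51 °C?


q = mcΔT = 430 × 0.385 × 51
= 8443.05 J

8443.05 J


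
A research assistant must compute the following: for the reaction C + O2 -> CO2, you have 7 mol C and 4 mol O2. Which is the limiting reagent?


Mole ratio available / coefficient:
  C: 7/1 = 7.000
  O2: 4/1 = 4.000
Smaller ratio is limiting.

O2


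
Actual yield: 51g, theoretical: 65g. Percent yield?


% yield = actual/theoretical × 100
= 51/65 × 100
= 78.46%

78.46%


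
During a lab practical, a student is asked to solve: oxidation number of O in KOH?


O is usually -2
Oxidation number: -2

-2


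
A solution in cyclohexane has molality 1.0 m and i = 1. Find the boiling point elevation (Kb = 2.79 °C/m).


ΔTb = Kb × m × i
= 2.79 × 1.0 × 1
= 2.79 °C

2.79 °C


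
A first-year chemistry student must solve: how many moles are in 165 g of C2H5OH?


M(C2H5OH) = 46.07 g/mol
n = mass/M = 165/46.07 = 3.5815 mol

3.5815 mol


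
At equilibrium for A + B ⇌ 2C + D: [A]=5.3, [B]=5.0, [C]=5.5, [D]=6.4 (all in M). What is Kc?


Kc = [C]^2[D]/([A][B])
= (5.5^2 × 6.4^1)/(5.3^1 × 5.0^1)
= 193.6/26.5
= 7.306

7.306


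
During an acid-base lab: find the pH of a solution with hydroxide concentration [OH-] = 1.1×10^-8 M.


pOH = -log10([OH-]) = -log10(1.1×10^-8)
= 8 - log10(1.1) = 7.96
pH = 14 - pOH = 14 - 7.96 = 6.04

6.04


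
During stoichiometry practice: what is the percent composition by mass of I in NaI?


M(NaI) = 1×22.99 + 1×126.9 = 149.89 g/mol
Mass of I = 1 × 126.9 = 126.90 g/mol
% I = 126.90/149.89 × 100 = 84.66%

84.66%


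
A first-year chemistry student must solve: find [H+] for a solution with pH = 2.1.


[H+] = 10^(-pH) = 10^(-2.1)
= 7.94×10^-3 M

7.94×10^-3 M


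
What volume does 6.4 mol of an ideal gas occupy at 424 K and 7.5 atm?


PV = nRT  (R = 0.08206 L·atm/(mol·K))
V = nRT/P = 6.4×0.08206×424/7.5
= 29.69 L

29.69 L


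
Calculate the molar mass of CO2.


M(CO2) = 1×12.01 + 2×16.0
= 12.01 + 32.0
= 44.01 g/mol

44.01 g/mol


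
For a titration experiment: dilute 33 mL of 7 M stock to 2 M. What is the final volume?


C1V1 = C2V2
7 × 33 = 2 × V2
V2 = 231/2 = 115.5 mL

115.5 mL


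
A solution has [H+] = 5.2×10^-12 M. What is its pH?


pH = -log10([H+]) = -log10(5.2×10^-12)
= 12 - log10(5.2)
= 12 - 0.72
= 11.28

11.28


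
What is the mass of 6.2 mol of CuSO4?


M(CuSO4) = 159.62 g/mol
mass = n × M = 6.2 × 159.62 = 989.64 g

989.64 g


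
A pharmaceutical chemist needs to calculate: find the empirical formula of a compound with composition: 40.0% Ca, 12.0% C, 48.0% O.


Assume 100 g sample. Moles of each element:
  Ca: 40.0/40.08 = 0.998 mol
  C: 12.0/12.01 = 0.999 mol
  O: 48.0/16.0 = 3.0 mol
Divide by smallest (0.998):
  Ca: 0.998/0.998 = 1.0
  C: 0.999/0.998 = 1.0
  O: 3.0/0.998 = 3.01
Empirical formula: CaCO3

CaCO3


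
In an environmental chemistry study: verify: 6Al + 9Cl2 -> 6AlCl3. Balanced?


Equation: 6Al + 9Cl2 -> 6AlCl3
Check atoms: Al: 6=6, Cl: 18=18
Balanced

Yes, balanced


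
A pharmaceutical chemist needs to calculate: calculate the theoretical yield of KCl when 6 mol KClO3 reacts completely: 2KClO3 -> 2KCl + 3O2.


Mole ratio KCl:KClO3 = 2:2
n(KCl) = 6 × 2/2 = 6.000 mol
mass = 6.000 × 74.55 = 447.3 g

447.3 g


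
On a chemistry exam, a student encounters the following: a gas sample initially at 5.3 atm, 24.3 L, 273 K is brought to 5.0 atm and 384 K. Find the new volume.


P1V1/T1 = P2V2/T2
V2 = P1V1T2/(T1P2)
= 5.3×24.3×384/(273×5.0)
= 36.231 L

36.231 L


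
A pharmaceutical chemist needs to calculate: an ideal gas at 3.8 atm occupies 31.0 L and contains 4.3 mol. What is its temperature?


PV = nRT  (R = 0.08206 L·atm/(mol·K))
T = PV/(nR) = 3.8×31.0/(4.3×0.08206)
= 117.80/0.352858
= 333.85 K

333.85 K


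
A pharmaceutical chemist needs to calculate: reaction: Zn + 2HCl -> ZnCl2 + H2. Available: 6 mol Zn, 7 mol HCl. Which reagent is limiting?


Mole ratio available / coefficient:
  Zn: 6/1 = 6.000
  HCl: 7/2 = 3.500
Smaller ratio is limiting.

HCl


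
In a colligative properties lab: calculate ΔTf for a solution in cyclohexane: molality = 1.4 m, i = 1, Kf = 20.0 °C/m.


ΔTf = Kf × m × i
= 20.0 × 1.4 × 1
= 28.0 °C

28.0 °C


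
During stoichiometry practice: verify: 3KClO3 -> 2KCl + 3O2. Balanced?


Equation: 3KClO3 -> 2KCl + 3O2
Check atoms: Cl: 3≠2, K: 3≠2, O: 9≠6
Not balanced

No, not balanced


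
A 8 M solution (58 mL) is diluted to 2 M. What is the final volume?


C1V1 = C2V2
8 × 58 = 2 × V2
V2 = 464/2 = 232.0 mL

232.0 mL


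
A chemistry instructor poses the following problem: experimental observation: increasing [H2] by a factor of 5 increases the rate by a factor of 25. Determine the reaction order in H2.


rate ∝ [H2]^n
5^n = 25 → n = 2
Order in H2: 2

2


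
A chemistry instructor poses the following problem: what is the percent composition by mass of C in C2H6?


M(C2H6) = 2×12.01 + 6×1.008 = 30.068 g/mol
Mass of C = 2 × 12.01 = 24.02 g/mol
% C = 24.02/30.068 × 100 = 79.89%

79.89%


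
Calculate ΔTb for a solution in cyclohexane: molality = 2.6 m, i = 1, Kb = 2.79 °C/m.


ΔTb = Kb × m × i
= 2.79 × 2.6 × 1
= 7.254 °C

7.254 °C


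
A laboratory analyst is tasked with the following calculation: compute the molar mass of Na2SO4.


M(Na2SO4) = 2×22.99 + 1×32.07 + 4×16.0
= 45.98 + 32.07 + 64.0
= 142.05 g/mol

142.05 g/mol


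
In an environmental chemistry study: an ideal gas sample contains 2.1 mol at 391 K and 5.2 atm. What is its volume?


PV = nRT  (R = 0.08206 L·atm/(mol·K))
V = nRT/P = 2.1×0.08206×391/5.2
= 12.958 L

12.958 L


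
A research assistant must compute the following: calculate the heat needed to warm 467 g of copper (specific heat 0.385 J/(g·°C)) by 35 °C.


q = mcΔT = 467 × 0.385 × 35
= 6292.83 J

6292.83 J


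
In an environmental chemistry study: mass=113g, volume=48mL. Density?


ρ = mass/volume
= 113/48
= 2.354 g/mL

2.354 g/mL


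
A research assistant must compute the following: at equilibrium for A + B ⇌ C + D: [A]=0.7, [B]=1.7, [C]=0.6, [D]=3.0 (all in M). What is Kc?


Kc = [C][D]/([A][B])
= (0.6^1 × 3.0^1)/(0.7^1 × 1.7^1)
= 1.8/1.19
= 1.513

1.513


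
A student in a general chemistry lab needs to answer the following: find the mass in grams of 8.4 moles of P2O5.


M(P2O5) = 141.94 g/mol
mass = n × M = 8.4 × 141.94 = 1192.30 g

1192.30 g


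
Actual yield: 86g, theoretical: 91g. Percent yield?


% yield = actual/theoretical × 100
= 86/91 × 100
= 94.51%

94.51%


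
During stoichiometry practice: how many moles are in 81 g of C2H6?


M(C2H6) = 30.07 g/mol
n = mass/M = 81/30.07 = 2.6937 mol

2.6937 mol


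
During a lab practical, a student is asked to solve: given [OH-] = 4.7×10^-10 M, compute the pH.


pOH = -log10([OH-]) = -log10(4.7×10^-10)
= 10 - log10(4.7) = 9.33
pH = 14 - pOH = 14 - 9.33 = 4.67

4.67


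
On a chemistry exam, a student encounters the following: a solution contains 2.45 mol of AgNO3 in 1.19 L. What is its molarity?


M = n/V = 2.45/1.19 = 2.059 mol/L

2.059 M


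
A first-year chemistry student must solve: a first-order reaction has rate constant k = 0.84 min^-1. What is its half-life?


t½ = ln2/k = 0.693147/(0.84 min^-1)
= 0.8252 min

0.8252 min


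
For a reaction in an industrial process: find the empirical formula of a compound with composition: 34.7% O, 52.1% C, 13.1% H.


Assume 100 g sample. Moles of each element:
  O: 34.7/16.0 = 2.169 mol
  C: 52.1/12.01 = 4.338 mol
  H: 13.1/1.008 = 12.996 mol
Divide by smallest (2.169):
  O: 2.169/2.169 = 1.0
  C: 4.338/2.169 = 2.0
  H: 12.996/2.169 = 5.99
Empirical formula: C2H6O

C2H6O


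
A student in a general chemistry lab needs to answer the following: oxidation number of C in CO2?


x + 2(-2) = 0, so x = +4
Oxidation number: +4

+4


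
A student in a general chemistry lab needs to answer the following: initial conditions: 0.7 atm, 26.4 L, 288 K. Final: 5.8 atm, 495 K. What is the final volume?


P1V1/T1 = P2V2/T2
V2 = P1V1T2/(T1P2)
= 0.7×26.4×495/(288×5.8)
= 5.476 L

5.476 L


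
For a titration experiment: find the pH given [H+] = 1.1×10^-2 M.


pH = -log10([H+]) = -log10(1.1×10^-2)
= 2 - log10(1.1)
= 2 - 0.04
= 1.96

1.96


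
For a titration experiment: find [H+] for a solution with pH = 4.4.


[H+] = 10^(-pH) = 10^(-4.4)
= 3.98×10^-5 M

3.98×10^-5 M


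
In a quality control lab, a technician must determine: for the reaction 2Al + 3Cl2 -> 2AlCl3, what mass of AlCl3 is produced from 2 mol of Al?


Mole ratio AlCl3:Al = 2:2
n(AlCl3) = 2 × 2/2 = 2.000 mol
mass = 2.000 × 133.33 = 266.66 g

266.66 g


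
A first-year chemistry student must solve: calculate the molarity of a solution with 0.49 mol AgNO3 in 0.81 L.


M = n/V = 0.49/0.81 = 0.605 mol/L

0.605 M


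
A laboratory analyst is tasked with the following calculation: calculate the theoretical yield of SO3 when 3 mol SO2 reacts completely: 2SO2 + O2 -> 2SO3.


Mole ratio SO3:SO2 = 2:2
n(SO3) = 3 × 2/2 = 3.000 mol
mass = 3.000 × 80.07 = 240.21 g

240.21 g


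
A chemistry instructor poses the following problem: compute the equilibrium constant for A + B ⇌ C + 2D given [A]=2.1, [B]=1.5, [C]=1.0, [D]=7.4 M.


Kc = [C][D]^2/([A][B])
= (1.0^1 × 7.4^2)/(2.1^1 × 1.5^1)
= 54.76/3.15
= 17.38

17.38


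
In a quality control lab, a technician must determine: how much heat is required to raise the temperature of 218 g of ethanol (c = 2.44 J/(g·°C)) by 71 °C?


q = mcΔT = 218 × 2.44 × 71
= 37766.32 J

37766.32 J


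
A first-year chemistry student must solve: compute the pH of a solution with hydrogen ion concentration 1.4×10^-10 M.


pH = -log10([H+]) = -log10(1.4×10^-10)
= 10 - log10(1.4)
= 10 - 0.15
= 9.85

9.85


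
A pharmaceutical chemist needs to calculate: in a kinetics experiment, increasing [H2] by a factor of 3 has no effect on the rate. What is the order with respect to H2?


rate ∝ [H2]^n
rate ∝ [H2]^0
Order in H2: 0

0


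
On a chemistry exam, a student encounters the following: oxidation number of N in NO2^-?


x + 2(-2) = -1, so x = +3
Oxidation number: +3

+3


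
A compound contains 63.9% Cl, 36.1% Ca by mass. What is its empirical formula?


Assume 100 g sample. Moles of each element:
  Cl: 63.9/35.45 = 1.803 mol
  Ca: 36.1/40.08 = 0.901 mol
Divide by smallest (0.901):
  Cl: 1.803/0.901 = 2.0
  Ca: 0.901/0.901 = 1.0
Empirical formula: CaCl2

CaCl2


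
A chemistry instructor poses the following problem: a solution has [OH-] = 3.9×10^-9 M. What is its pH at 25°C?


pOH = -log10([OH-]) = -log10(3.9×10^-9)
= 9 - log10(3.9) = 8.41
pH = 14 - pOH = 14 - 8.41 = 5.59

5.59


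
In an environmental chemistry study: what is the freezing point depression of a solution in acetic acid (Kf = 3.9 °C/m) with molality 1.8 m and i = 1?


ΔTf = Kf × m × i
= 3.9 × 1.8 × 1
= 7.02 °C

7.02 °C


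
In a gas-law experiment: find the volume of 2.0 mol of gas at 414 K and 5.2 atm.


PV = nRT  (R = 0.08206 L·atm/(mol·K))
V = nRT/P = 2.0×0.08206×414/5.2
= 13.066 L

13.066 L


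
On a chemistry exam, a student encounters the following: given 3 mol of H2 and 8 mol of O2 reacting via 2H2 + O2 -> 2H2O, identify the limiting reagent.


Mole ratio available / coefficient:
  H2: 3/2 = 1.500
  O2: 8/1 = 8.000
Smaller ratio is limiting.

H2


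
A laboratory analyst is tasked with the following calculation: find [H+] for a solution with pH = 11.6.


[H+] = 10^(-pH) = 10^(-11.6)
= 2.51×10^-12 M

2.51×10^-12 M


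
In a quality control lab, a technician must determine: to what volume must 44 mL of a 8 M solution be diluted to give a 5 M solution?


C1V1 = C2V2
8 × 44 = 5 × V2
V2 = 352/5 = 70.4 mL

70.4 mL


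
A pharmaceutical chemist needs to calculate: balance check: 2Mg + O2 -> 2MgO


Equation: 2Mg + O2 -> 2MgO
Check atoms: Mg: 2=2, O: 2=2
Balanced

Yes, balanced


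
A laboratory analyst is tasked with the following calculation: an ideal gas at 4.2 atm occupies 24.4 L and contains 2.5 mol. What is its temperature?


PV = nRT  (R = 0.08206 L·atm/(mol·K))
T = PV/(nR) = 4.2×24.4/(2.5×0.08206)
= 102.48/0.205150
= 499.54 K

499.54 K


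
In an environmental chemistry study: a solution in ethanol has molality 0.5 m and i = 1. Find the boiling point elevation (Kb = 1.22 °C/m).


ΔTb = Kb × m × i
= 1.22 × 0.5 × 1
= 0.61 °C

0.61 °C


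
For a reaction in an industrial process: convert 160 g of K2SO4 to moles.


M(K2SO4) = 174.27 g/mol
n = mass/M = 160/174.27 = 0.9181 mol

0.9181 mol


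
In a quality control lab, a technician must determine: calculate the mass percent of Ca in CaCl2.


M(CaCl2) = 1×40.08 + 2×35.45 = 110.98 g/mol
Mass of Ca = 1 × 40.08 = 40.08 g/mol
% Ca = 40.08/110.98 × 100 = 36.11%

36.11%


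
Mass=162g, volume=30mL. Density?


ρ = mass/volume
= 162/30
= 5.4 g/mL

5.4 g/mL


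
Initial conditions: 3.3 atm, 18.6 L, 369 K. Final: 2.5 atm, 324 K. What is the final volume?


P1V1/T1 = P2V2/T2
V2 = P1V1T2/(T1P2)
= 3.3×18.6×324/(369×2.5)
= 21.558 L

21.558 L


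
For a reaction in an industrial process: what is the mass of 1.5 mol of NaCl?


M(NaCl) = 58.44 g/mol
mass = n × M = 1.5 × 58.44 = 87.66 g

87.66 g


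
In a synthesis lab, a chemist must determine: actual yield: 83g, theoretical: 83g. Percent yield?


% yield = actual/theoretical × 100
= 83/83 × 100
= 100.0%

100.0%


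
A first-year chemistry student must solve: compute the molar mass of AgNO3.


M(AgNO3) = 1×107.87 + 1×14.01 + 3×16.0
= 107.87 + 14.01 + 48.0
= 169.88 g/mol

169.88 g/mol


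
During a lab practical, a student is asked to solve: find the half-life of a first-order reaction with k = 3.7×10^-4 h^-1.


t½ = ln2/k = 0.693147/(3.7×10^-4 h^-1)
= 1873 h

1873 h


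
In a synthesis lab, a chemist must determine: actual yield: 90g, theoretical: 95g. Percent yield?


% yield = actual/theoretical × 100
= 90/95 × 100
= 94.74%

94.74%


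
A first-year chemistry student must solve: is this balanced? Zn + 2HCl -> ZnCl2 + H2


Equation: Zn + 2HCl -> ZnCl2 + H2
Check atoms: Cl: 2=2, H: 2=2, Zn: 1=1
Balanced

Yes, balanced


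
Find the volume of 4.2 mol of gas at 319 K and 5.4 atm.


PV = nRT  (R = 0.08206 L·atm/(mol·K))
V = nRT/P = 4.2×0.08206×319/5.4
= 20.36 L

20.36 L


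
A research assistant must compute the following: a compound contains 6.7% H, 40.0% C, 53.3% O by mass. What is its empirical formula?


Assume 100 g sample. Moles of each element:
  H: 6.7/1.008 = 6.647 mol
  C: 40.0/12.01 = 3.331 mol
  O: 53.3/16.0 = 3.331 mol
Divide by smallest (3.331):
  H: 6.647/3.331 = 2.0
  C: 3.331/3.331 = 1.0
  O: 3.331/3.331 = 1.0
Empirical formula: CH2O

CH2O


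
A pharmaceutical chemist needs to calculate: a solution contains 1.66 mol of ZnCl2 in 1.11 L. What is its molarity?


M = n/V = 1.66/1.11 = 1.495 mol/L

1.495 M


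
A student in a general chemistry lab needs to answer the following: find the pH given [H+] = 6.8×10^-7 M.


pH = -log10([H+]) = -log10(6.8×10^-7)
= 7 - log10(6.8)
= 7 - 0.83
= 6.17

6.17


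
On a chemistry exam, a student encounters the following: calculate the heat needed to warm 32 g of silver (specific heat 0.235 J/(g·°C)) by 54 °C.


q = mcΔT = 32 × 0.235 × 54
= 406.08 J

406.08 J


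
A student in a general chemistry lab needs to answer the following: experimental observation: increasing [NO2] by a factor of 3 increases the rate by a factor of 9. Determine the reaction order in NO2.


rate ∝ [NO2]^n
3^n = 9 → n = 2
Order in NO2: 2

2


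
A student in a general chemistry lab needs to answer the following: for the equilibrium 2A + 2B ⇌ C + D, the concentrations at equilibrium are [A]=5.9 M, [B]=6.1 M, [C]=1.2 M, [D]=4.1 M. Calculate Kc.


Kc = [C][D]/([A]^2[B]^2)
= (1.2^1 × 4.1^1)/(5.9^2 × 6.1^2)
= 4.92/1295.2801
= 0.003798

0.003798


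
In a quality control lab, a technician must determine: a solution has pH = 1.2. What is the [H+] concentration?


[H+] = 10^(-pH) = 10^(-1.2)
= 6.31×10^-2 M

6.31×10^-2 M


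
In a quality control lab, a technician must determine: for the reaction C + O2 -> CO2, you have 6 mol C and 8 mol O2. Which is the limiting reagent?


Mole ratio available / coefficient:
  C: 6/1 = 6.000
  O2: 8/1 = 8.000
Smaller ratio is limiting.

C


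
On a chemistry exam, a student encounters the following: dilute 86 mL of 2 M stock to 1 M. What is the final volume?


C1V1 = C2V2
2 × 86 = 1 × V2
V2 = 172/1 = 172.0 mL

172.0 mL


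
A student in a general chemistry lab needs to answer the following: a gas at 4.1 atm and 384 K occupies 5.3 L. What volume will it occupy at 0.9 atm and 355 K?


P1V1/T1 = P2V2/T2
V2 = P1V1T2/(T1P2)
= 4.1×5.3×355/(384×0.9)
= 22.321 L

22.321 L


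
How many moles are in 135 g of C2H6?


M(C2H6) = 30.07 g/mol
n = mass/M = 135/30.07 = 4.4895 mol

4.4895 mol


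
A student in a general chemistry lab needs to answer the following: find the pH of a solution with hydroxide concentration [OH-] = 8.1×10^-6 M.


pOH = -log10([OH-]) = -log10(8.1×10^-6)
= 6 - log10(8.1) = 5.09
pH = 14 - pOH = 14 - 5.09 = 8.91

8.91


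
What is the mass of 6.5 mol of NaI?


M(NaI) = 149.89 g/mol
mass = n × M = 6.5 × 149.89 = 974.29 g

974.29 g


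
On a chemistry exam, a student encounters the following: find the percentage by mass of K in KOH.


M(KOH) = 1×39.1 + 1×16.0 + 1×1.008 = 56.108 g/mol
Mass of K = 1 × 39.1 = 39.10 g/mol
% K = 39.10/56.108 × 100 = 69.69%

69.69%


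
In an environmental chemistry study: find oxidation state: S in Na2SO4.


2(+1) + x + 4(-2) = 0, so x = +6
Oxidation number: +6

+6


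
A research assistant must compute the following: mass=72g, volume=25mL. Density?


ρ = mass/volume
= 72/25
= 2.88 g/mL

2.88 g/mL


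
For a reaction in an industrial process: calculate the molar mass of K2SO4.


M(K2SO4) = 2×39.1 + 1×32.07 + 4×16.0
= 78.2 + 32.07 + 64.0
= 174.27 g/mol

174.27 g/mol


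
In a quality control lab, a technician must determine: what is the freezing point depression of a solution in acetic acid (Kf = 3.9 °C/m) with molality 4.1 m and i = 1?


ΔTf = Kf × m × i
= 3.9 × 4.1 × 1
= 15.99 °C

15.99 °C


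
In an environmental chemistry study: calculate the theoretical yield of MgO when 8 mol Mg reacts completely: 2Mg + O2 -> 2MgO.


Mole ratio MgO:Mg = 2:2
n(MgO) = 8 × 2/2 = 8.000 mol
mass = 8.000 × 40.31 = 322.48 g

322.48 g


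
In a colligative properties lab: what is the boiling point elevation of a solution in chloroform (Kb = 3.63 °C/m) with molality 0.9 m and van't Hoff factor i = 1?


ΔTb = Kb × m × i
= 3.63 × 0.9 × 1
= 3.267 °C

3.267 °C


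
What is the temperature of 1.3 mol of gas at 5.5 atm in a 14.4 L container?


PV = nRT  (R = 0.08206 L·atm/(mol·K))
T = PV/(nR) = 5.5×14.4/(1.3×0.08206)
= 79.20/0.106678
= 742.42 K

742.42 K


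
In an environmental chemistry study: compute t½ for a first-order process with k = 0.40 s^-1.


t½ = ln2/k = 0.693147/(0.40 s^-1)
= 1.733 s

1.733 s


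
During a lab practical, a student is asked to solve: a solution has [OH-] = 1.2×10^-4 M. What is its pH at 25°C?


pOH = -log10([OH-]) = -log10(1.2×10^-4)
= 4 - log10(1.2) = 3.92
pH = 14 - pOH = 14 - 3.92 = 10.08

10.08


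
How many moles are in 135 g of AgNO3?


M(AgNO3) = 169.88 g/mol
n = mass/M = 135/169.88 = 0.7947 mol

0.7947 mol


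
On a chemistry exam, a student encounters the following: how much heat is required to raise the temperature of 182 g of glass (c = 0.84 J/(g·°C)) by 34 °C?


q = mcΔT = 182 × 0.84 × 34
= 5197.92 J

5197.92 J


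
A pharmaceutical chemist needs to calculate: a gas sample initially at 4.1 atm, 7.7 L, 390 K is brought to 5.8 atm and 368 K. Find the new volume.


P1V1/T1 = P2V2/T2
V2 = P1V1T2/(T1P2)
= 4.1×7.7×368/(390×5.8)
= 5.136 L

5.136 L


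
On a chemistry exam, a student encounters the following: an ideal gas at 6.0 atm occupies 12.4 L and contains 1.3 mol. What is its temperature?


PV = nRT  (R = 0.08206 L·atm/(mol·K))
T = PV/(nR) = 6.0×12.4/(1.3×0.08206)
= 74.40/0.106678
= 697.43 K

697.43 K


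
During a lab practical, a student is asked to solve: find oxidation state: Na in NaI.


Group 1 metal: +1
Oxidation number: +1

+1


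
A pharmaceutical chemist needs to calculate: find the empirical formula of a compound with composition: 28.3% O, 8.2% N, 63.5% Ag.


Assume 100 g sample. Moles of each element:
  O: 28.3/16.0 = 1.769 mol
  N: 8.2/14.01 = 0.585 mol
  Ag: 63.5/107.87 = 0.589 mol
Divide by smallest (0.585):
  O: 1.769/0.585 = 3.02
  N: 0.585/0.585 = 1.0
  Ag: 0.589/0.585 = 1.01
Empirical formula: AgNO3

AgNO3


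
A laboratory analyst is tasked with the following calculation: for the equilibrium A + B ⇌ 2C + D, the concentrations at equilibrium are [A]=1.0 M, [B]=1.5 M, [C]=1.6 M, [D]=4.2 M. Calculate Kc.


Kc = [C]^2[D]/([A][B])
= (1.6^2 × 4.2^1)/(1.0^1 × 1.5^1)
= 10.752/1.5
= 7.168

7.168


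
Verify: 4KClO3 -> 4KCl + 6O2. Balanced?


Equation: 4KClO3 -> 4KCl + 6O2
Check atoms: Cl: 4=4, K: 4=4, O: 12=12
Balanced

Yes, balanced


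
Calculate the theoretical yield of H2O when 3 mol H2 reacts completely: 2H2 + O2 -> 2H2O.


Mole ratio H2O:H2 = 2:2
n(H2O) = 3 × 2/2 = 3.000 mol
mass = 3.000 × 18.02 = 54.06 g

54.06 g


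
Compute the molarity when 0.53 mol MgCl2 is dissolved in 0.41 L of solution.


M = n/V = 0.53/0.41 = 1.293 mol/L

1.293 M


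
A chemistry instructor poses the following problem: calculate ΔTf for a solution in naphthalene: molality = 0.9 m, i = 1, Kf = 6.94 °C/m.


ΔTf = Kf × m × i
= 6.94 × 0.9 × 1
= 6.246 °C

6.246 °C


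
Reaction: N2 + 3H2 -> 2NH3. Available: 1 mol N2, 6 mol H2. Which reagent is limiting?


Mole ratio available / coefficient:
  N2: 1/1 = 1.000
  H2: 6/3 = 2.000
Smaller ratio is limiting.

N2


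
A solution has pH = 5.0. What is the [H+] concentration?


[H+] = 10^(-pH) = 10^(-5.0)
= 1.0×10^-5 M

1.0×10^-5 M


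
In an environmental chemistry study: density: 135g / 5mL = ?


ρ = mass/volume
= 135/5
= 27.0 g/mL

27.0 g/mL


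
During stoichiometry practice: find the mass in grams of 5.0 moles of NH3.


M(NH3) = 17.03 g/mol
mass = n × M = 5.0 × 17.03 = 85.15 g

85.15 g


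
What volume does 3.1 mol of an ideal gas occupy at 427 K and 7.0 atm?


PV = nRT  (R = 0.08206 L·atm/(mol·K))
V = nRT/P = 3.1×0.08206×427/7.0
= 15.518 L

15.518 L


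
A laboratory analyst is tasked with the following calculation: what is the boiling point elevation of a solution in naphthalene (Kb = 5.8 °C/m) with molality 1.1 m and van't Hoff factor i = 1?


ΔTb = Kb × m × i
= 5.8 × 1.1 × 1
= 6.38 °C

6.38 °C


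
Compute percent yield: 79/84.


% yield = actual/theoretical × 100
= 79/84 × 100
= 94.05%

94.05%


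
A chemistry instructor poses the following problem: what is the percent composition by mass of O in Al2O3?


M(Al2O3) = 2×26.98 + 3×16.0 = 101.96 g/mol
Mass of O = 3 × 16.0 = 48.00 g/mol
% O = 48.00/101.96 × 100 = 47.08%

47.08%


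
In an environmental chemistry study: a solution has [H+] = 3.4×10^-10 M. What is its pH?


pH = -log10([H+]) = -log10(3.4×10^-10)
= 10 - log10(3.4)
= 10 - 0.53
= 9.47

9.47


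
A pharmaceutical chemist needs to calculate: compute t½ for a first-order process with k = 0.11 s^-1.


t½ = ln2/k = 0.693147/(0.11 s^-1)
= 6.301 s

6.301 s


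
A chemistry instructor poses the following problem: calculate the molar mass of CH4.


M(CH4) = 1×12.01 + 4×1.008
= 12.01 + 4.03
= 16.04 g/mol

16.04 g/mol


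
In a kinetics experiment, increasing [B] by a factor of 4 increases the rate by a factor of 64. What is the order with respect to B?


rate ∝ [B]^n
4^n = 64 → n = 3
Order in B: 3

3


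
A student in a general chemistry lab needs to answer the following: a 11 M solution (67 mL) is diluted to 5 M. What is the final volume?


C1V1 = C2V2
11 × 67 = 5 × V2
V2 = 737/5 = 147.4 mL

147.4 mL


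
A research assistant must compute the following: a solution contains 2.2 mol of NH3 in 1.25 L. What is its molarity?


M = n/V = 2.2/1.25 = 1.760 mol/L

1.760 M


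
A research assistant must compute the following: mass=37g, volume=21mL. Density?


ρ = mass/volume
= 37/21
= 1.762 g/mL

1.762 g/mL


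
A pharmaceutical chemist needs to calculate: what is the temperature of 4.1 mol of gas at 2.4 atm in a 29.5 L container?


PV = nRT  (R = 0.08206 L·atm/(mol·K))
T = PV/(nR) = 2.4×29.5/(4.1×0.08206)
= 70.80/0.336446
= 210.43 K

210.43 K


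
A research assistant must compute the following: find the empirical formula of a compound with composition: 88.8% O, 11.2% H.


Assume 100 g sample. Moles of each element:
  O: 88.8/16.0 = 5.55 mol
  H: 11.2/1.008 = 11.111 mol
Divide by smallest (5.55):
  O: 5.55/5.55 = 1.0
  H: 11.111/5.55 = 2.0
Empirical formula: H2O

H2O


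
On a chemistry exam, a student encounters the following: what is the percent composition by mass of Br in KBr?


M(KBr) = 1×39.1 + 1×79.9 = 119.00 g/mol
Mass of Br = 1 × 79.9 = 79.90 g/mol
% Br = 79.90/119.00 × 100 = 67.14%

67.14%


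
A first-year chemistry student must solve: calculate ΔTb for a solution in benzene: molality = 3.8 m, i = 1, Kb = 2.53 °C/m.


ΔTb = Kb × m × i
= 2.53 × 3.8 × 1
= 9.614 °C

9.614 °C


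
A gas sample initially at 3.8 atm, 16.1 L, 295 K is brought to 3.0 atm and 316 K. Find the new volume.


P1V1/T1 = P2V2/T2
V2 = P1V1T2/(T1P2)
= 3.8×16.1×316/(295×3.0)
= 21.845 L

21.845 L


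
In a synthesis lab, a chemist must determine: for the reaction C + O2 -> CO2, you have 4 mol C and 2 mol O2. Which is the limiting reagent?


Mole ratio available / coefficient:
  C: 4/1 = 4.000
  O2: 2/1 = 2.000
Smaller ratio is limiting.

O2


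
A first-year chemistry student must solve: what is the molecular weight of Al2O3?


M(Al2O3) = 2×26.98 + 3×16.0
= 53.96 + 48.0
= 101.96 g/mol

101.96 g/mol


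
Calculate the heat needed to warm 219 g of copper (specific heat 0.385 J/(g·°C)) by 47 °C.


q = mcΔT = 219 × 0.385 × 47
= 3962.81 J

3962.81 J


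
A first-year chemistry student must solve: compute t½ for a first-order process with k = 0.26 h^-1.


t½ = ln2/k = 0.693147/(0.26 h^-1)
= 2.666 h

2.666 h


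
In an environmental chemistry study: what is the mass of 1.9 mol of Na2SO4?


M(Na2SO4) = 142.05 g/mol
mass = n × M = 1.9 × 142.05 = 269.90 g

269.90 g


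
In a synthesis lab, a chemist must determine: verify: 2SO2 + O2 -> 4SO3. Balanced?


Equation: 2SO2 + O2 -> 4SO3
Check atoms: O: 6≠12, S: 2≠4
Not balanced

No, not balanced


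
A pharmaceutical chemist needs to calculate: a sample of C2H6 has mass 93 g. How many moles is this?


M(C2H6) = 30.07 g/mol
n = mass/M = 93/30.07 = 3.0928 mol

3.0928 mol


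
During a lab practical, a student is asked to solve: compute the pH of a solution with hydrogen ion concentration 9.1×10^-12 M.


pH = -log10([H+]) = -log10(9.1×10^-12)
= 12 - log10(9.1)
= 12 - 0.96
= 11.04

11.04


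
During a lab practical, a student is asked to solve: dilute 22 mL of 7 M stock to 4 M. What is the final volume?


C1V1 = C2V2
7 × 22 = 4 × V2
V2 = 154/4 = 38.5 mL

38.5 mL


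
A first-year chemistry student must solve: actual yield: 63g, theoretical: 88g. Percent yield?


% yield = actual/theoretical × 100
= 63/88 × 100
= 71.59%

71.59%


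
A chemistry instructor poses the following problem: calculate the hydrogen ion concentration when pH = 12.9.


[H+] = 10^(-pH) = 10^(-12.9)
= 1.26×10^-13 M

1.26×10^-13 M


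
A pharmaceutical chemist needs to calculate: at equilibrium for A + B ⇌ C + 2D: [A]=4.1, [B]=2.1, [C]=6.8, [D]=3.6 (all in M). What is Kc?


Kc = [C][D]^2/([A][B])
= (6.8^1 × 3.6^2)/(4.1^1 × 2.1^1)
= 88.128/8.61
= 10.24

10.24


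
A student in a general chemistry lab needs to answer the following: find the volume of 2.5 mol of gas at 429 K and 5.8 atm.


PV = nRT  (R = 0.08206 L·atm/(mol·K))
V = nRT/P = 2.5×0.08206×429/5.8
= 15.174 L

15.174 L


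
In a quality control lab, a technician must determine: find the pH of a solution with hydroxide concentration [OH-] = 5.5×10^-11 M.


pOH = -log10([OH-]) = -log10(5.5×10^-11)
= 11 - log10(5.5) = 10.26
pH = 14 - pOH = 14 - 10.26 = 3.74

3.74


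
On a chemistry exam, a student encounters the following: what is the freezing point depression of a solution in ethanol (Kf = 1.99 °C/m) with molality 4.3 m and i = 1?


ΔTf = Kf × m × i
= 1.99 × 4.3 × 1
= 8.557 °C

8.557 °C


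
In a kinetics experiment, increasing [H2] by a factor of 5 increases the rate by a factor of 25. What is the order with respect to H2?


rate ∝ [H2]^n
5^n = 25 → n = 2
Order in H2: 2

2


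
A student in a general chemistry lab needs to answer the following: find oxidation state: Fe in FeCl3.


x + 3(-1) = 0, so x = +3
Oxidation number: +3

+3


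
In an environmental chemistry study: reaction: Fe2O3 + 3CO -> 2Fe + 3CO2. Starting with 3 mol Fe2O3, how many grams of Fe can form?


Mole ratio Fe:Fe2O3 = 2:1
n(Fe) = 3 × 2/1 = 6.000 mol
mass = 6.000 × 55.85 = 335.1 g

335.1 g


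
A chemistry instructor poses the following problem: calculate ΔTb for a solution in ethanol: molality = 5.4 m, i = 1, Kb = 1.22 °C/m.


ΔTb = Kb × m × i
= 1.22 × 5.4 × 1
= 6.588 °C

6.588 °C


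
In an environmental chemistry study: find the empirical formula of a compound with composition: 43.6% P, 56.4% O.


Assume 100 g sample. Moles of each element:
  P: 43.6/30.97 = 1.408 mol
  O: 56.4/16.0 = 3.525 mol
Divide by smallest (1.408):
  P: 1.408/1.408 = 1.0
  O: 3.525/1.408 = 2.5
Multiply all ratios by 2 to obtain whole numbers.
Empirical formula: P2O5

P2O5


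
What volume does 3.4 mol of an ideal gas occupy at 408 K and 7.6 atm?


PV = nRT  (R = 0.08206 L·atm/(mol·K))
V = nRT/P = 3.4×0.08206×408/7.6
= 14.978 L

14.978 L


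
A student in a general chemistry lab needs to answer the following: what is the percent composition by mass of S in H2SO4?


M(H2SO4) = 2×1.008 + 1×32.07 + 4×16.0 = 98.086 g/mol
Mass of S = 1 × 32.07 = 32.07 g/mol
% S = 32.07/98.086 × 100 = 32.70%

32.70%


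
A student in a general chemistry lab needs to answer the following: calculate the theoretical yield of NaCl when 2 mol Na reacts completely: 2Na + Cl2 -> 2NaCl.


Mole ratio NaCl:Na = 2:2
n(NaCl) = 2 × 2/2 = 2.000 mol
mass = 2.000 × 58.44 = 116.88 g

116.88 g


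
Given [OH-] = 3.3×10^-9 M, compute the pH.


pOH = -log10([OH-]) = -log10(3.3×10^-9)
= 9 - log10(3.3) = 8.48
pH = 14 - pOH = 14 - 8.48 = 5.52

5.52


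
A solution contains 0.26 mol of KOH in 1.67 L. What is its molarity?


M = n/V = 0.26/1.67 = 0.156 mol/L

0.156 M


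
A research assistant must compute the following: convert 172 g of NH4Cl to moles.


M(NH4Cl) = 53.49 g/mol
n = mass/M = 172/53.49 = 3.2156 mol

3.2156 mol


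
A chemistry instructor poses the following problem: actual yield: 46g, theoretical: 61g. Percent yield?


% yield = actual/theoretical × 100
= 46/61 × 100
= 75.41%

75.41%


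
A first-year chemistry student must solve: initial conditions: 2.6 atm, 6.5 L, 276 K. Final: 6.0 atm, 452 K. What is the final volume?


P1V1/T1 = P2V2/T2
V2 = P1V1T2/(T1P2)
= 2.6×6.5×452/(276×6.0)
= 4.613 L

4.613 L


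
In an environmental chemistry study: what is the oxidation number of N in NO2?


x + 2(-2) = 0, so x = +4
Oxidation number: +4

+4


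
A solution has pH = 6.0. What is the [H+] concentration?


[H+] = 10^(-pH) = 10^(-6.0)
= 1.0×10^-6 M

1.0×10^-6 M


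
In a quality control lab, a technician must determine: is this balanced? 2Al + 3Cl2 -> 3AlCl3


Equation: 2Al + 3Cl2 -> 3AlCl3
Check atoms: Al: 2≠3, Cl: 6≠9
Not balanced

No, not balanced


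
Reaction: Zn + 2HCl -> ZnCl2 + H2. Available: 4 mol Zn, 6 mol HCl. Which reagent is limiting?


Mole ratio available / coefficient:
  Zn: 4/1 = 4.000
  HCl: 6/2 = 3.000
Smaller ratio is limiting.

HCl


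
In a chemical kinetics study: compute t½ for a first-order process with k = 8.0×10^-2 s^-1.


t½ = ln2/k = 0.693147/(8.0×10^-2 s^-1)
= 8.664 s

8.664 s


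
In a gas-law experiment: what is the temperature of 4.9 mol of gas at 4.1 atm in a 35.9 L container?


PV = nRT  (R = 0.08206 L·atm/(mol·K))
T = PV/(nR) = 4.1×35.9/(4.9×0.08206)
= 147.19/0.402094
= 366.06 K

366.06 K


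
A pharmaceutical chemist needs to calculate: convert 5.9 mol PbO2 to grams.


M(PbO2) = 239.2 g/mol
mass = n × M = 5.9 × 239.2 = 1411.28 g

1411.28 g


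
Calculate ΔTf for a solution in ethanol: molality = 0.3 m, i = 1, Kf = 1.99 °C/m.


ΔTf = Kf × m × i
= 1.99 × 0.3 × 1
= 0.597 °C

0.597 °C


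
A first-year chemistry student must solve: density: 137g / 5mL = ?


ρ = mass/volume
= 137/5
= 27.4 g/mL

27.4 g/mL


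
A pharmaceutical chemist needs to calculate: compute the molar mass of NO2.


M(NO2) = 1×14.01 + 2×16.0
= 14.01 + 32.0
= 46.01 g/mol

46.01 g/mol


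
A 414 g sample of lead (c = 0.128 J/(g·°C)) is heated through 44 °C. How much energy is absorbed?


q = mcΔT = 414 × 0.128 × 44
= 2331.65 J

2331.65 J


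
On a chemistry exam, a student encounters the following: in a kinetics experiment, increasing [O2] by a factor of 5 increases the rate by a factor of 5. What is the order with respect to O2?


rate ∝ [O2]^n
5^n = 5 → n = 1
Order in O2: 1

1


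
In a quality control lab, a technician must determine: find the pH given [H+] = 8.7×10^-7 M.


pH = -log10([H+]) = -log10(8.7×10^-7)
= 7 - log10(8.7)
= 7 - 0.94
= 6.06

6.06


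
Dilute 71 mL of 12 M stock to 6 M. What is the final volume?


C1V1 = C2V2
12 × 71 = 6 × V2
V2 = 852/6 = 142.0 mL

142.0 mL


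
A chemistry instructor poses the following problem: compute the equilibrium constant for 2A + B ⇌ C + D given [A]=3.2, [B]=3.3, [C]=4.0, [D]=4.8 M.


Kc = [C][D]/([A]^2[B])
= (4.0^1 × 4.8^1)/(3.2^2 × 3.3^1)
= 19.2/33.792
= 0.5682

0.5682


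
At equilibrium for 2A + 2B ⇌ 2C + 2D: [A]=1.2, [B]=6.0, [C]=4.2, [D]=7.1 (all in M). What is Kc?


Kc = [C]^2[D]^2/([A]^2[B]^2)
= (4.2^2 × 7.1^2)/(1.2^2 × 6.0^2)
= 889.2324/51.84
= 17.15

17.15


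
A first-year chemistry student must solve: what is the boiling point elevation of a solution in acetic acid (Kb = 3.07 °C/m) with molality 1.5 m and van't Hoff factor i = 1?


ΔTb = Kb × m × i
= 3.07 × 1.5 × 1
= 4.605 °C

4.605 °C


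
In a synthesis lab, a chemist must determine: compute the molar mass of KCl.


M(KCl) = 1×39.1 + 1×35.45
= 39.1 + 35.45
= 74.55 g/mol

74.55 g/mol


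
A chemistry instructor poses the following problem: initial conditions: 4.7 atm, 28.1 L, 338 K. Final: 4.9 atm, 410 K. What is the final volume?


P1V1/T1 = P2V2/T2
V2 = P1V1T2/(T1P2)
= 4.7×28.1×410/(338×4.9)
= 32.695 L

32.695 L


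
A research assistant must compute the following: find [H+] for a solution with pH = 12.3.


[H+] = 10^(-pH) = 10^(-12.3)
= 5.01×10^-13 M

5.01×10^-13 M


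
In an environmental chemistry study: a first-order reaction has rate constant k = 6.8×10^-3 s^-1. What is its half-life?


t½ = ln2/k = 0.693147/(6.8×10^-3 s^-1)
= 101.9 s

101.9 s


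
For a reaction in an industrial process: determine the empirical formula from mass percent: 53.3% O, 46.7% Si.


Assume 100 g sample. Moles of each element:
  O: 53.3/16.0 = 3.331 mol
  Si: 46.7/28.09 = 1.663 mol
Divide by smallest (1.663):
  O: 3.331/1.663 = 2.0
  Si: 1.663/1.663 = 1.0
Empirical formula: SiO2

SiO2


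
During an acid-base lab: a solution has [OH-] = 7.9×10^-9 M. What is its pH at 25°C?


pOH = -log10([OH-]) = -log10(7.9×10^-9)
= 9 - log10(7.9) = 8.1
pH = 14 - pOH = 14 - 8.1 = 5.9

5.9


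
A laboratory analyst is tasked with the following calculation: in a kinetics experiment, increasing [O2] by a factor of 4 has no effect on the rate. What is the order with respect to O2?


rate ∝ [O2]^n
rate ∝ [O2]^0
Order in O2: 0

0


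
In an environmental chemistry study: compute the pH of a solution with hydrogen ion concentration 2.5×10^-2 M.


pH = -log10([H+]) = -log10(2.5×10^-2)
= 2 - log10(2.5)
= 2 - 0.4
= 1.6

1.6


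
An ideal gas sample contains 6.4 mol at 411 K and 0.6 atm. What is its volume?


PV = nRT  (R = 0.08206 L·atm/(mol·K))
V = nRT/P = 6.4×0.08206×411/0.6
= 359.751 L

359.751 L


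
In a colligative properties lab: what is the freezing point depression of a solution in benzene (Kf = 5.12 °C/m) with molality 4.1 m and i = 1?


ΔTf = Kf × m × i
= 5.12 × 4.1 × 1
= 20.992 °C

20.992 °C
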